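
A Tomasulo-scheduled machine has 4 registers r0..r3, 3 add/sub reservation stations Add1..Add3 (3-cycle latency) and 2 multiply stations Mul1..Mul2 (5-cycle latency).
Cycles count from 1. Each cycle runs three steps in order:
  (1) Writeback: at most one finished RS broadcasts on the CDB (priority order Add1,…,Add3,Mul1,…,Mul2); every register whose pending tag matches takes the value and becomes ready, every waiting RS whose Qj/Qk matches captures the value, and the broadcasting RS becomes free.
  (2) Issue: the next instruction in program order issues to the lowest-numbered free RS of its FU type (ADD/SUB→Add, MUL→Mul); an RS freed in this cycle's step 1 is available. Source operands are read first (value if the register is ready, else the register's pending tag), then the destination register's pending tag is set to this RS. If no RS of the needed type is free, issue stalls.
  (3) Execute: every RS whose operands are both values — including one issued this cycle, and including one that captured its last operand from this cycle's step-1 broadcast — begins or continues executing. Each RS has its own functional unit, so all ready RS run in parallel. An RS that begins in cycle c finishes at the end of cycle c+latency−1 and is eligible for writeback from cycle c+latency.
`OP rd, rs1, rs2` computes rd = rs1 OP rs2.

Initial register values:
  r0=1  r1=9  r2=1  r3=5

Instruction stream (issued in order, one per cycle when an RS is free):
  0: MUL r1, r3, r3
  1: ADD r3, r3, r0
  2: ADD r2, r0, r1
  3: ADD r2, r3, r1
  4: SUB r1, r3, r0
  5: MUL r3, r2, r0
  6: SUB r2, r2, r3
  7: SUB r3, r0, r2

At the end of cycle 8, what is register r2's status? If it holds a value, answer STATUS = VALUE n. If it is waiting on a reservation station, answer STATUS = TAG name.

  c1: issue MUL r1<-Mul1  regs: r0:1,r1:Mul1,r2:1,r3:5
  c2: issue ADD r3<-Add1  regs: r0:1,r1:Mul1,r2:1,r3:Add1
  c3: issue ADD r2<-Add2  regs: r0:1,r1:Mul1,r2:Add2,r3:Add1
  c4: issue ADD r2<-Add3  regs: r0:1,r1:Mul1,r2:Add3,r3:Add1
  c5: CDB Add1=6; issue SUB r1<-Add1  regs: r0:1,r1:Add1,r2:Add3,r3:6
  c6: CDB Mul1=25; issue MUL r3<-Mul1  regs: r0:1,r1:Add1,r2:Add3,r3:Mul1
  c7: stall  regs: r0:1,r1:Add1,r2:Add3,r3:Mul1
  c8: CDB Add1=5; issue SUB r2<-Add1  regs: r0:1,r1:5,r2:Add1,r3:Mul1

STATUS = TAG Add1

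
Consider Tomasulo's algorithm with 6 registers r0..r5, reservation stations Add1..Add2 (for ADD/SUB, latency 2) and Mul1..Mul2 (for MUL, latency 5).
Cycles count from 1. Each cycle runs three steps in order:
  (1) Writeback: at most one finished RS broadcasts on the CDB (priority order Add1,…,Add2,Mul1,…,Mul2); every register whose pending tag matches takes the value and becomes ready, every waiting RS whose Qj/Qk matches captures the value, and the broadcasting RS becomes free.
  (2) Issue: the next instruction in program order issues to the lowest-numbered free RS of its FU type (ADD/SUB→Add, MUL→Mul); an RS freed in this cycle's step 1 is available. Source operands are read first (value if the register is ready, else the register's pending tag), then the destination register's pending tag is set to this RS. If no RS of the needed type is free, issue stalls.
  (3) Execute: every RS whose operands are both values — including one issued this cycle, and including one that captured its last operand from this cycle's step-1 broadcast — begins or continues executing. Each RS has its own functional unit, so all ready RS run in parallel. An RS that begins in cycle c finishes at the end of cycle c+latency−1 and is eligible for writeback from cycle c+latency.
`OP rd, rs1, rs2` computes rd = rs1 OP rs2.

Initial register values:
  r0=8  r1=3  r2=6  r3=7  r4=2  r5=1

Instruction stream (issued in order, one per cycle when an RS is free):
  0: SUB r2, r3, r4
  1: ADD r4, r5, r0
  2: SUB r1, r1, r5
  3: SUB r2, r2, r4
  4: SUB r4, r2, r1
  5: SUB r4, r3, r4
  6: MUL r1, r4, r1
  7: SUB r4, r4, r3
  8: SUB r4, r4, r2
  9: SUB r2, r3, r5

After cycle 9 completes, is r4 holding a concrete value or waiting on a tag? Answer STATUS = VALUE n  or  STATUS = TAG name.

STATUS = TAG Add1

  c1: issue SUB r2<-Add1  regs: r0:8,r1:3,r2:Add1,r3:7,r4:2,r5:1
  c2: issue ADD r4<-Add2  regs: r0:8,r1:3,r2:Add1,r3:7,r4:Add2,r5:1
  c3: CDB Add1=5; issue SUB r1<-Add1  regs: r0:8,r1:Add1,r2:5,r3:7,r4:Add2,r5:1
  c4: CDB Add2=9; issue SUB r2<-Add2  regs: r0:8,r1:Add1,r2:Add2,r3:7,r4:9,r5:1
  c5: CDB Add1=2; issue SUB r4<-Add1  regs: r0:8,r1:2,r2:Add2,r3:7,r4:Add1,r5:1
  c6: CDB Add2=-4; issue SUB r4<-Add2  regs: r0:8,r1:2,r2:-4,r3:7,r4:Add2,r5:1
  c7: issue MUL r1<-Mul1  regs: r0:8,r1:Mul1,r2:-4,r3:7,r4:Add2,r5:1
  c8: CDB Add1=-6; issue SUB r4<-Add1  regs: r0:8,r1:Mul1,r2:-4,r3:7,r4:Add1,r5:1
  c9: stall  regs: r0:8,r1:Mul1,r2:-4,r3:7,r4:Add1,r5:1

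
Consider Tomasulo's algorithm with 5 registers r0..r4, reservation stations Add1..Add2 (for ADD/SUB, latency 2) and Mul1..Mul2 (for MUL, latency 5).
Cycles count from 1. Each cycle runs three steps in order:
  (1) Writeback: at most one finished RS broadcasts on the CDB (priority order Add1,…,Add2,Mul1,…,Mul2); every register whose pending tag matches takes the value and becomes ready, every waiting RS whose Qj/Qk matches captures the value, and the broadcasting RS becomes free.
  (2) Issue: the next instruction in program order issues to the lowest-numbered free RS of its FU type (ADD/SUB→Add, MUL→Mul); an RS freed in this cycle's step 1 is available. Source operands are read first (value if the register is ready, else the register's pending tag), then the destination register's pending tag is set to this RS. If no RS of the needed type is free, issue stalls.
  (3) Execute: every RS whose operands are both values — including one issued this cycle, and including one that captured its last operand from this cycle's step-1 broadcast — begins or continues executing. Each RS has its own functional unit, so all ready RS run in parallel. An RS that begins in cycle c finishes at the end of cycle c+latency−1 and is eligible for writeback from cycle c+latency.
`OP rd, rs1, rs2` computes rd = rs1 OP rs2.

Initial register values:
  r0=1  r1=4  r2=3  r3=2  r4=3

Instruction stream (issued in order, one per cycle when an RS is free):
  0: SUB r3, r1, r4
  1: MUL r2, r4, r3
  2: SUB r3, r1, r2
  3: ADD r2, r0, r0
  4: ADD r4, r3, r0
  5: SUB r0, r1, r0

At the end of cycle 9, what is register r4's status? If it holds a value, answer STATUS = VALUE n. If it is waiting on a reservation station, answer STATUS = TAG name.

  c1: issue SUB r3<-Add1  regs: r0:1,r1:4,r2:3,r3:Add1,r4:3
  c2: issue MUL r2<-Mul1  regs: r0:1,r1:4,r2:Mul1,r3:Add1,r4:3
  c3: CDB Add1=1; issue SUB r3<-Add1  regs: r0:1,r1:4,r2:Mul1,r3:Add1,r4:3
  c4: issue ADD r2<-Add2  regs: r0:1,r1:4,r2:Add2,r3:Add1,r4:3
  c5: stall  regs: r0:1,r1:4,r2:Add2,r3:Add1,r4:3
  c6: CDB Add2=2; issue ADD r4<-Add2  regs: r0:1,r1:4,r2:2,r3:Add1,r4:Add2
  c7: stall  regs: r0:1,r1:4,r2:2,r3:Add1,r4:Add2
  c8: CDB Mul1=3; stall  regs: r0:1,r1:4,r2:2,r3:Add1,r4:Add2
  c9: stall  regs: r0:1,r1:4,r2:2,r3:Add1,r4:Add2

STATUS = TAG Add2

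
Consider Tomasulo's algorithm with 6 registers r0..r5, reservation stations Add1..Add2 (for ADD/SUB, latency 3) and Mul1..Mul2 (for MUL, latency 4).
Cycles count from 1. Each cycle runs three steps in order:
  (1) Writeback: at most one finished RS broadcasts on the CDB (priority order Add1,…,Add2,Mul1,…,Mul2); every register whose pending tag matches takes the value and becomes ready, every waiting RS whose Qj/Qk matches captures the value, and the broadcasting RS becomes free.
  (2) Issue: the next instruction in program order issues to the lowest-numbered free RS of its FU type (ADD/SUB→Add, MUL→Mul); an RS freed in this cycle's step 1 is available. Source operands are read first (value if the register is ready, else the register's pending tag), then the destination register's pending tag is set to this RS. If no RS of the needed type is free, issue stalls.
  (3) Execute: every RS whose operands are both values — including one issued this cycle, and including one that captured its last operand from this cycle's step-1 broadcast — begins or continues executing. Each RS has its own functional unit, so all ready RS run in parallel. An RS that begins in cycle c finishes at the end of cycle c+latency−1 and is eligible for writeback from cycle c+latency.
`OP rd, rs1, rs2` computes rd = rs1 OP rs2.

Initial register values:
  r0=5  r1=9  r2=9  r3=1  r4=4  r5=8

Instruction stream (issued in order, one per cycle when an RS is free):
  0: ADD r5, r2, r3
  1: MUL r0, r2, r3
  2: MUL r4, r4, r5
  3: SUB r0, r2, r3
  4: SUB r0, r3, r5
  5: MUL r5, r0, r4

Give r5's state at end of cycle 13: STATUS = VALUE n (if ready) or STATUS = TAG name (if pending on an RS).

  c1: issue ADD r5<-Add1  regs: r0:5,r1:9,r2:9,r3:1,r4:4,r5:Add1
  c2: issue MUL r0<-Mul1  regs: r0:Mul1,r1:9,r2:9,r3:1,r4:4,r5:Add1
  c3: issue MUL r4<-Mul2  regs: r0:Mul1,r1:9,r2:9,r3:1,r4:Mul2,r5:Add1
  c4: CDB Add1=10; issue SUB r0<-Add1  regs: r0:Add1,r1:9,r2:9,r3:1,r4:Mul2,r5:10
  c5: issue SUB r0<-Add2  regs: r0:Add2,r1:9,r2:9,r3:1,r4:Mul2,r5:10
  c6: CDB Mul1=9; issue MUL r5<-Mul1  regs: r0:Add2,r1:9,r2:9,r3:1,r4:Mul2,r5:Mul1
  c7: CDB Add1=8  regs: r0:Add2,r1:9,r2:9,r3:1,r4:Mul2,r5:Mul1
  c8: CDB Add2=-9  regs: r0:-9,r1:9,r2:9,r3:1,r4:Mul2,r5:Mul1
  c9: CDB Mul2=40  regs: r0:-9,r1:9,r2:9,r3:1,r4:40,r5:Mul1
  c10: -  regs: r0:-9,r1:9,r2:9,r3:1,r4:40,r5:Mul1
  c11: -  regs: r0:-9,r1:9,r2:9,r3:1,r4:40,r5:Mul1
  c12: -  regs: r0:-9,r1:9,r2:9,r3:1,r4:40,r5:Mul1
  c13: CDB Mul1=-360  regs: r0:-9,r1:9,r2:9,r3:1,r4:40,r5:-360

STATUS = VALUE -360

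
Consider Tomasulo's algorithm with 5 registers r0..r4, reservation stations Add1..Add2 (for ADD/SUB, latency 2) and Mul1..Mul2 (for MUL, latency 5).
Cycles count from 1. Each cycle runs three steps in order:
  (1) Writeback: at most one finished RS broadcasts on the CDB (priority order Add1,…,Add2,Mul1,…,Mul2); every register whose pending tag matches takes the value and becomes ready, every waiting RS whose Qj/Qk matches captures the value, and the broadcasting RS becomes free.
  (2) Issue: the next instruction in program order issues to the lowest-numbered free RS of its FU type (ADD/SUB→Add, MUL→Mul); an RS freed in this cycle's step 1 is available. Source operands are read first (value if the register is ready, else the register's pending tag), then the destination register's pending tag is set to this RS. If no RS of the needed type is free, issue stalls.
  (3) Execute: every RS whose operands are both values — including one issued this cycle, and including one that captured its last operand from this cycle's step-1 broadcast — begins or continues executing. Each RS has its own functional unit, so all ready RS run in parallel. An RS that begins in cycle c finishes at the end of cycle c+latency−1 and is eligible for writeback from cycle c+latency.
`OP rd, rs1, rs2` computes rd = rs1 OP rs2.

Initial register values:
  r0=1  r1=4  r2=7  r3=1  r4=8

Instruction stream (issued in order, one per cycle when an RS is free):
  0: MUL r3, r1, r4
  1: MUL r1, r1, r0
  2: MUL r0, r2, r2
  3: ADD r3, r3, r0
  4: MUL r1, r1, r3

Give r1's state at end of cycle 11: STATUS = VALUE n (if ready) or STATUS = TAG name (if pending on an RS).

cycle 1: issue MUL r3<-Mul1 // r0:1,r1:4,r2:7,r3:Mul1,r4:8
cycle 2: issue MUL r1<-Mul2 // r0:1,r1:Mul2,r2:7,r3:Mul1,r4:8
cycle 3: stall // r0:1,r1:Mul2,r2:7,r3:Mul1,r4:8
cycle 4: stall // r0:1,r1:Mul2,r2:7,r3:Mul1,r4:8
cycle 5: stall // r0:1,r1:Mul2,r2:7,r3:Mul1,r4:8
cycle 6: CDB Mul1=32; issue MUL r0<-Mul1 // r0:Mul1,r1:Mul2,r2:7,r3:32,r4:8
cycle 7: CDB Mul2=4; issue ADD r3<-Add1 // r0:Mul1,r1:4,r2:7,r3:Add1,r4:8
cycle 8: issue MUL r1<-Mul2 // r0:Mul1,r1:Mul2,r2:7,r3:Add1,r4:8
cycle 9: - // r0:Mul1,r1:Mul2,r2:7,r3:Add1,r4:8
cycle 10: - // r0:Mul1,r1:Mul2,r2:7,r3:Add1,r4:8
cycle 11: CDB Mul1=49 // r0:49,r1:Mul2,r2:7,r3:Add1,r4:8

STATUS = TAG Mul2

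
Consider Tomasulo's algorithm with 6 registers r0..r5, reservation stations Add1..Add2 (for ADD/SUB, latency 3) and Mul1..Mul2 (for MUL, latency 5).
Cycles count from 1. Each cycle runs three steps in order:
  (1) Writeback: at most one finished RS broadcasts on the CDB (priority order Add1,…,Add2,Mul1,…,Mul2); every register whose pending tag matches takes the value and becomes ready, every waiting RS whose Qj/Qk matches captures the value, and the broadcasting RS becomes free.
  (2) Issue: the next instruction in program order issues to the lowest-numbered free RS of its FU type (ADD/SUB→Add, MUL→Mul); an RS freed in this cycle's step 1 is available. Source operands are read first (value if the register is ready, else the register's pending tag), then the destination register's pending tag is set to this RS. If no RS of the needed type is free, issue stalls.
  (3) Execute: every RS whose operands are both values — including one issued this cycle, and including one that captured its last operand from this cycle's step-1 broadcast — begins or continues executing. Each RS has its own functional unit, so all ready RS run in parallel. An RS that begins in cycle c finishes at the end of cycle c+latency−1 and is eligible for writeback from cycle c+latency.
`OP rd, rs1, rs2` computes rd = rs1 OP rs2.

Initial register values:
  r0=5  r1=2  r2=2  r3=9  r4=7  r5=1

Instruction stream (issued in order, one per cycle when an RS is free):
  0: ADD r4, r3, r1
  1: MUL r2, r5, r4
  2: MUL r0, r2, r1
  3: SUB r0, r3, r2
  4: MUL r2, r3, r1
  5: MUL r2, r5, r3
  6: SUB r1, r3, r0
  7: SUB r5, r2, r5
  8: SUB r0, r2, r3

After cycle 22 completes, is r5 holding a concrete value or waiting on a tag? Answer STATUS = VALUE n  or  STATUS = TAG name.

  c1: issue ADD r4<-Add1  regs: r0:5,r1:2,r2:2,r3:9,r4:Add1,r5:1
  c2: issue MUL r2<-Mul1  regs: r0:5,r1:2,r2:Mul1,r3:9,r4:Add1,r5:1
  c3: issue MUL r0<-Mul2  regs: r0:Mul2,r1:2,r2:Mul1,r3:9,r4:Add1,r5:1
  c4: CDB Add1=11; issue SUB r0<-Add1  regs: r0:Add1,r1:2,r2:Mul1,r3:9,r4:11,r5:1
  c5: stall  regs: r0:Add1,r1:2,r2:Mul1,r3:9,r4:11,r5:1
  c6: stall  regs: r0:Add1,r1:2,r2:Mul1,r3:9,r4:11,r5:1
  c7: stall  regs: r0:Add1,r1:2,r2:Mul1,r3:9,r4:11,r5:1
  c8: stall  regs: r0:Add1,r1:2,r2:Mul1,r3:9,r4:11,r5:1
  c9: CDB Mul1=11; issue MUL r2<-Mul1  regs: r0:Add1,r1:2,r2:Mul1,r3:9,r4:11,r5:1
  c10: stall  regs: r0:Add1,r1:2,r2:Mul1,r3:9,r4:11,r5:1
  c11: stall  regs: r0:Add1,r1:2,r2:Mul1,r3:9,r4:11,r5:1
  c12: CDB Add1=-2; stall  regs: r0:-2,r1:2,r2:Mul1,r3:9,r4:11,r5:1
  c13: stall  regs: r0:-2,r1:2,r2:Mul1,r3:9,r4:11,r5:1
  c14: CDB Mul1=18; issue MUL r2<-Mul1  regs: r0:-2,r1:2,r2:Mul1,r3:9,r4:11,r5:1
  c15: CDB Mul2=22; issue SUB r1<-Add1  regs: r0:-2,r1:Add1,r2:Mul1,r3:9,r4:11,r5:1
  c16: issue SUB r5<-Add2  regs: r0:-2,r1:Add1,r2:Mul1,r3:9,r4:11,r5:Add2
  c17: stall  regs: r0:-2,r1:Add1,r2:Mul1,r3:9,r4:11,r5:Add2
  c18: CDB Add1=11; issue SUB r0<-Add1  regs: r0:Add1,r1:11,r2:Mul1,r3:9,r4:11,r5:Add2
  c19: CDB Mul1=9  regs: r0:Add1,r1:11,r2:9,r3:9,r4:11,r5:Add2
  c20: -  regs: r0:Add1,r1:11,r2:9,r3:9,r4:11,r5:Add2
  c21: -  regs: r0:Add1,r1:11,r2:9,r3:9,r4:11,r5:Add2
  c22: CDB Add1=0  regs: r0:0,r1:11,r2:9,r3:9,r4:11,r5:Add2

STATUS = TAG Add2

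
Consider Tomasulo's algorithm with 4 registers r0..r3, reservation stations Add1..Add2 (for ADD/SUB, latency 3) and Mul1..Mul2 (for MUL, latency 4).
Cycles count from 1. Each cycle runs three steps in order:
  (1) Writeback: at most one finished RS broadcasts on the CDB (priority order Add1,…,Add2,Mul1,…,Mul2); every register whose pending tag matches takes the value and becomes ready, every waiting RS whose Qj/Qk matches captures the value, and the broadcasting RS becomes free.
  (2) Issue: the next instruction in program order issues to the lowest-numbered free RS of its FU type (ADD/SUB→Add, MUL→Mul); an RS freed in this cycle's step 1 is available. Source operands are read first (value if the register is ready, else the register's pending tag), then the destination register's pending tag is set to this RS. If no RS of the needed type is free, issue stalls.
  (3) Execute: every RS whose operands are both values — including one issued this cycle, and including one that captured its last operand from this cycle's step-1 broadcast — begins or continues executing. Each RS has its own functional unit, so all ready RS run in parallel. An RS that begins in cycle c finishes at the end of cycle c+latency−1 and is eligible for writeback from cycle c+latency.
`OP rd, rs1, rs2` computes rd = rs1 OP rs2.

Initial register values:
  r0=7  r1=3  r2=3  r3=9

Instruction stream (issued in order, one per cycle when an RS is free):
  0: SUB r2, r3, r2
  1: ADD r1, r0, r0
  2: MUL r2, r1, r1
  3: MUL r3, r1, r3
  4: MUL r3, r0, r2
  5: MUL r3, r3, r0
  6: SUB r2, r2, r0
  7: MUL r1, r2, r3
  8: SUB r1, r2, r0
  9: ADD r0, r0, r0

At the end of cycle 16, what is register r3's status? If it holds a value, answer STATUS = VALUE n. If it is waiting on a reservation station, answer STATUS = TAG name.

cycle 1: issue SUB r2<-Add1 // r0:7,r1:3,r2:Add1,r3:9
cycle 2: issue ADD r1<-Add2 // r0:7,r1:Add2,r2:Add1,r3:9
cycle 3: issue MUL r2<-Mul1 // r0:7,r1:Add2,r2:Mul1,r3:9
cycle 4: CDB Add1=6; issue MUL r3<-Mul2 // r0:7,r1:Add2,r2:Mul1,r3:Mul2
cycle 5: CDB Add2=14; stall // r0:7,r1:14,r2:Mul1,r3:Mul2
cycle 6: stall // r0:7,r1:14,r2:Mul1,r3:Mul2
cycle 7: stall // r0:7,r1:14,r2:Mul1,r3:Mul2
cycle 8: stall // r0:7,r1:14,r2:Mul1,r3:Mul2
cycle 9: CDB Mul1=196; issue MUL r3<-Mul1 // r0:7,r1:14,r2:196,r3:Mul1
cycle 10: CDB Mul2=126; issue MUL r3<-Mul2 // r0:7,r1:14,r2:196,r3:Mul2
cycle 11: issue SUB r2<-Add1 // r0:7,r1:14,r2:Add1,r3:Mul2
cycle 12: stall // r0:7,r1:14,r2:Add1,r3:Mul2
cycle 13: CDB Mul1=1372; issue MUL r1<-Mul1 // r0:7,r1:Mul1,r2:Add1,r3:Mul2
cycle 14: CDB Add1=189; issue SUB r1<-Add1 // r0:7,r1:Add1,r2:189,r3:Mul2
cycle 15: issue ADD r0<-Add2 // r0:Add2,r1:Add1,r2:189,r3:Mul2
cycle 16: - // r0:Add2,r1:Add1,r2:189,r3:Mul2

STATUS = TAG Mul2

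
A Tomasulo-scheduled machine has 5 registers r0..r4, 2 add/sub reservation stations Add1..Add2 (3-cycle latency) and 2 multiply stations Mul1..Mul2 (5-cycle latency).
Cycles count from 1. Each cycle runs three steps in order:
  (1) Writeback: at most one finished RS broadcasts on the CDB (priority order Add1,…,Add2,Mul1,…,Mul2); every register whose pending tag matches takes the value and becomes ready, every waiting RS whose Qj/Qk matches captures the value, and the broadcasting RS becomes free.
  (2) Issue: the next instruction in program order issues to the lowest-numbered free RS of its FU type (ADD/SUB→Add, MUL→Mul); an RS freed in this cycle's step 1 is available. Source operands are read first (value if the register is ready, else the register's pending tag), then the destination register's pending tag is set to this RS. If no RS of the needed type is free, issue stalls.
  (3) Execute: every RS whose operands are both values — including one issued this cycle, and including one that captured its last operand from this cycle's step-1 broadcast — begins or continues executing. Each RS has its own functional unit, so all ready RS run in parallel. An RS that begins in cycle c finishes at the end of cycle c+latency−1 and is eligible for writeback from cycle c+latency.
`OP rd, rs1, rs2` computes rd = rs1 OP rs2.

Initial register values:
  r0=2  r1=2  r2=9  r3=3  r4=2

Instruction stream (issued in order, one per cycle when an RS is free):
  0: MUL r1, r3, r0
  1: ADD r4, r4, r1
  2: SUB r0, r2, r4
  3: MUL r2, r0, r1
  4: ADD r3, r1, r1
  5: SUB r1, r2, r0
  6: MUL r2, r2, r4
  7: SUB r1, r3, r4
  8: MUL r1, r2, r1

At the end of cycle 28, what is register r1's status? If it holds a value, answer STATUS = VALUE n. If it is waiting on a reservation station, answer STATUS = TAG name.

cycle 1: issue MUL r1<-Mul1 // r0:2,r1:Mul1,r2:9,r3:3,r4:2
cycle 2: issue ADD r4<-Add1 // r0:2,r1:Mul1,r2:9,r3:3,r4:Add1
cycle 3: issue SUB r0<-Add2 // r0:Add2,r1:Mul1,r2:9,r3:3,r4:Add1
cycle 4: issue MUL r2<-Mul2 // r0:Add2,r1:Mul1,r2:Mul2,r3:3,r4:Add1
cycle 5: stall // r0:Add2,r1:Mul1,r2:Mul2,r3:3,r4:Add1
cycle 6: CDB Mul1=6; stall // r0:Add2,r1:6,r2:Mul2,r3:3,r4:Add1
cycle 7: stall // r0:Add2,r1:6,r2:Mul2,r3:3,r4:Add1
cycle 8: stall // r0:Add2,r1:6,r2:Mul2,r3:3,r4:Add1
cycle 9: CDB Add1=8; issue ADD r3<-Add1 // r0:Add2,r1:6,r2:Mul2,r3:Add1,r4:8
cycle 10: stall // r0:Add2,r1:6,r2:Mul2,r3:Add1,r4:8
cycle 11: stall // r0:Add2,r1:6,r2:Mul2,r3:Add1,r4:8
cycle 12: CDB Add1=12; issue SUB r1<-Add1 // r0:Add2,r1:Add1,r2:Mul2,r3:12,r4:8
cycle 13: CDB Add2=1; issue MUL r2<-Mul1 // r0:1,r1:Add1,r2:Mul1,r3:12,r4:8
cycle 14: issue SUB r1<-Add2 // r0:1,r1:Add2,r2:Mul1,r3:12,r4:8
cycle 15: stall // r0:1,r1:Add2,r2:Mul1,r3:12,r4:8
cycle 16: stall // r0:1,r1:Add2,r2:Mul1,r3:12,r4:8
cycle 17: CDB Add2=4; stall // r0:1,r1:4,r2:Mul1,r3:12,r4:8
cycle 18: CDB Mul2=6; issue MUL r1<-Mul2 // r0:1,r1:Mul2,r2:Mul1,r3:12,r4:8
cycle 19: - // r0:1,r1:Mul2,r2:Mul1,r3:12,r4:8
cycle 20: - // r0:1,r1:Mul2,r2:Mul1,r3:12,r4:8
cycle 21: CDB Add1=5 // r0:1,r1:Mul2,r2:Mul1,r3:12,r4:8
cycle 22: - // r0:1,r1:Mul2,r2:Mul1,r3:12,r4:8
cycle 23: CDB Mul1=48 // r0:1,r1:Mul2,r2:48,r3:12,r4:8
cycle 24: - // r0:1,r1:Mul2,r2:48,r3:12,r4:8
cycle 25: - // r0:1,r1:Mul2,r2:48,r3:12,r4:8
cycle 26: - // r0:1,r1:Mul2,r2:48,r3:12,r4:8
cycle 27: - // r0:1,r1:Mul2,r2:48,r3:12,r4:8
cycle 28: CDB Mul2=192 // r0:1,r1:192,r2:48,r3:12,r4:8

STATUS = VALUE 192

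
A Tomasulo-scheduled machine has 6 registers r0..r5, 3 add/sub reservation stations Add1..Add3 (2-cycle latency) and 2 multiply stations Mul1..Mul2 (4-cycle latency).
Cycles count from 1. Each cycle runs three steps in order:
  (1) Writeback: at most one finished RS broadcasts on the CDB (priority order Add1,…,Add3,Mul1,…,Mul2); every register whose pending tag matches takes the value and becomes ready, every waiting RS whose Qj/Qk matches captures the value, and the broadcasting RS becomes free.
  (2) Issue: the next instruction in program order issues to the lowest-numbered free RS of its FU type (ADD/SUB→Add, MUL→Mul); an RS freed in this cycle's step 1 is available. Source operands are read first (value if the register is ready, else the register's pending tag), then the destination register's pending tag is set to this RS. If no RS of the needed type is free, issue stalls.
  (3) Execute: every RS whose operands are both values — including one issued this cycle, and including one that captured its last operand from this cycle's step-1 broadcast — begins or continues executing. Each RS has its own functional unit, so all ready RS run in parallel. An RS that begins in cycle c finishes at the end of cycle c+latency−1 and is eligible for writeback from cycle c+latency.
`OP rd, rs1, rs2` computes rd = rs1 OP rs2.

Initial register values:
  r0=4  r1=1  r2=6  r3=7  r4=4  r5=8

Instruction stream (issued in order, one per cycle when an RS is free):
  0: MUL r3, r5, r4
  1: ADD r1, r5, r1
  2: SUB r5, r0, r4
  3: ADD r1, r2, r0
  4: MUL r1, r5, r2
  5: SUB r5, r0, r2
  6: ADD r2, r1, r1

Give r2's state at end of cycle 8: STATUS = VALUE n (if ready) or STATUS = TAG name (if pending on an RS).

STATUS = TAG Add2

c1: issue MUL r3<-Mul1 | r0:4,r1:1,r2:6,r3:Mul1,r4:4,r5:8
c2: issue ADD r1<-Add1 | r0:4,r1:Add1,r2:6,r3:Mul1,r4:4,r5:8
c3: issue SUB r5<-Add2 | r0:4,r1:Add1,r2:6,r3:Mul1,r4:4,r5:Add2
c4: CDB Add1=9; issue ADD r1<-Add1 | r0:4,r1:Add1,r2:6,r3:Mul1,r4:4,r5:Add2
c5: CDB Add2=0; issue MUL r1<-Mul2 | r0:4,r1:Mul2,r2:6,r3:Mul1,r4:4,r5:0
c6: CDB Add1=10; issue SUB r5<-Add1 | r0:4,r1:Mul2,r2:6,r3:Mul1,r4:4,r5:Add1
c7: CDB Mul1=32; issue ADD r2<-Add2 | r0:4,r1:Mul2,r2:Add2,r3:32,r4:4,r5:Add1
c8: CDB Add1=-2 | r0:4,r1:Mul2,r2:Add2,r3:32,r4:4,r5:-2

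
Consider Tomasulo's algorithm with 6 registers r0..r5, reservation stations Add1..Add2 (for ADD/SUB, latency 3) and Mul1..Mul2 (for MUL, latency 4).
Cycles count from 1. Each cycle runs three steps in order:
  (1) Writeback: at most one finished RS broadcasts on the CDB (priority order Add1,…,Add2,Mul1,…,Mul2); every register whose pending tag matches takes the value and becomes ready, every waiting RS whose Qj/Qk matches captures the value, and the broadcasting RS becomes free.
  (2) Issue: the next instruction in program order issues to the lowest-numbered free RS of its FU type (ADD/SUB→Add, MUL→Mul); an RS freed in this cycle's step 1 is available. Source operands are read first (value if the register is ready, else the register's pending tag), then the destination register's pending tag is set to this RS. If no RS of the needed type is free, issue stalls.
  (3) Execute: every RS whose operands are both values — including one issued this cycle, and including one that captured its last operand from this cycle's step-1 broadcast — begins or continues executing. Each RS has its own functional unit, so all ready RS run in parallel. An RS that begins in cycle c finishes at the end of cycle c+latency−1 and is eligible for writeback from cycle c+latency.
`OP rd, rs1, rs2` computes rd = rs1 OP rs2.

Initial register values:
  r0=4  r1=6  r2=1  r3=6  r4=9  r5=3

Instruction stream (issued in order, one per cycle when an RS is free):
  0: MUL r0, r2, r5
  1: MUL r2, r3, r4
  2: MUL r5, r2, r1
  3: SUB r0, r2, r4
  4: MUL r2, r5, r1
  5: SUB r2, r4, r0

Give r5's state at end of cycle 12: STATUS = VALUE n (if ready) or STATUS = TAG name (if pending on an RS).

STATUS = VALUE 324

  c1: issue MUL r0<-Mul1  regs: r0:Mul1,r1:6,r2:1,r3:6,r4:9,r5:3
  c2: issue MUL r2<-Mul2  regs: r0:Mul1,r1:6,r2:Mul2,r3:6,r4:9,r5:3
  c3: stall  regs: r0:Mul1,r1:6,r2:Mul2,r3:6,r4:9,r5:3
  c4: stall  regs: r0:Mul1,r1:6,r2:Mul2,r3:6,r4:9,r5:3
  c5: CDB Mul1=3; issue MUL r5<-Mul1  regs: r0:3,r1:6,r2:Mul2,r3:6,r4:9,r5:Mul1
  c6: CDB Mul2=54; issue SUB r0<-Add1  regs: r0:Add1,r1:6,r2:54,r3:6,r4:9,r5:Mul1
  c7: issue MUL r2<-Mul2  regs: r0:Add1,r1:6,r2:Mul2,r3:6,r4:9,r5:Mul1
  c8: issue SUB r2<-Add2  regs: r0:Add1,r1:6,r2:Add2,r3:6,r4:9,r5:Mul1
  c9: CDB Add1=45  regs: r0:45,r1:6,r2:Add2,r3:6,r4:9,r5:Mul1
  c10: CDB Mul1=324  regs: r0:45,r1:6,r2:Add2,r3:6,r4:9,r5:324
  c11: -  regs: r0:45,r1:6,r2:Add2,r3:6,r4:9,r5:324
  c12: CDB Add2=-36  regs: r0:45,r1:6,r2:-36,r3:6,r4:9,r5:324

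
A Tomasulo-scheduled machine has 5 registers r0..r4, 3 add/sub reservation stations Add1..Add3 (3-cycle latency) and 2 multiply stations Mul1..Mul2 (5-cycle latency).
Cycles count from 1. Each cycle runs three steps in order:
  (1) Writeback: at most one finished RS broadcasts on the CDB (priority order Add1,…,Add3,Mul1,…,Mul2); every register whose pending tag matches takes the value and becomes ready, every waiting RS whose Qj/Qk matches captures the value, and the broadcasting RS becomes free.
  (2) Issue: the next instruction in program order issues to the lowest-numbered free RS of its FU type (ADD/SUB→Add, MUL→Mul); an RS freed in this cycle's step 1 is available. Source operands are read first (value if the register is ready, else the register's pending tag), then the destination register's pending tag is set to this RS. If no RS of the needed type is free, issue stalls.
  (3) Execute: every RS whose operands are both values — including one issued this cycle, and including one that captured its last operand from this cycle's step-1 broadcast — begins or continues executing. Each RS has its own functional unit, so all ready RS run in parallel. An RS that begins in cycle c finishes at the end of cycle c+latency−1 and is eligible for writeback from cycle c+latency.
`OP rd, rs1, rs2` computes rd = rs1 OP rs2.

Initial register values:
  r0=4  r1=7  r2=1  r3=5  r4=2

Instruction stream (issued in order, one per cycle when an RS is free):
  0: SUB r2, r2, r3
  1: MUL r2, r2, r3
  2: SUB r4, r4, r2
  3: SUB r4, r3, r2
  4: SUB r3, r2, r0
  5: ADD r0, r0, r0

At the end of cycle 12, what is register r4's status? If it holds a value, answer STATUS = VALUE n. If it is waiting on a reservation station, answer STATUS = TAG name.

STATUS = VALUE 25

  c1: issue SUB r2<-Add1  regs: r0:4,r1:7,r2:Add1,r3:5,r4:2
  c2: issue MUL r2<-Mul1  regs: r0:4,r1:7,r2:Mul1,r3:5,r4:2
  c3: issue SUB r4<-Add2  regs: r0:4,r1:7,r2:Mul1,r3:5,r4:Add2
  c4: CDB Add1=-4; issue SUB r4<-Add1  regs: r0:4,r1:7,r2:Mul1,r3:5,r4:Add1
  c5: issue SUB r3<-Add3  regs: r0:4,r1:7,r2:Mul1,r3:Add3,r4:Add1
  c6: stall  regs: r0:4,r1:7,r2:Mul1,r3:Add3,r4:Add1
  c7: stall  regs: r0:4,r1:7,r2:Mul1,r3:Add3,r4:Add1
  c8: stall  regs: r0:4,r1:7,r2:Mul1,r3:Add3,r4:Add1
  c9: CDB Mul1=-20; stall  regs: r0:4,r1:7,r2:-20,r3:Add3,r4:Add1
  c10: stall  regs: r0:4,r1:7,r2:-20,r3:Add3,r4:Add1
  c11: stall  regs: r0:4,r1:7,r2:-20,r3:Add3,r4:Add1
  c12: CDB Add1=25; issue ADD r0<-Add1  regs: r0:Add1,r1:7,r2:-20,r3:Add3,r4:25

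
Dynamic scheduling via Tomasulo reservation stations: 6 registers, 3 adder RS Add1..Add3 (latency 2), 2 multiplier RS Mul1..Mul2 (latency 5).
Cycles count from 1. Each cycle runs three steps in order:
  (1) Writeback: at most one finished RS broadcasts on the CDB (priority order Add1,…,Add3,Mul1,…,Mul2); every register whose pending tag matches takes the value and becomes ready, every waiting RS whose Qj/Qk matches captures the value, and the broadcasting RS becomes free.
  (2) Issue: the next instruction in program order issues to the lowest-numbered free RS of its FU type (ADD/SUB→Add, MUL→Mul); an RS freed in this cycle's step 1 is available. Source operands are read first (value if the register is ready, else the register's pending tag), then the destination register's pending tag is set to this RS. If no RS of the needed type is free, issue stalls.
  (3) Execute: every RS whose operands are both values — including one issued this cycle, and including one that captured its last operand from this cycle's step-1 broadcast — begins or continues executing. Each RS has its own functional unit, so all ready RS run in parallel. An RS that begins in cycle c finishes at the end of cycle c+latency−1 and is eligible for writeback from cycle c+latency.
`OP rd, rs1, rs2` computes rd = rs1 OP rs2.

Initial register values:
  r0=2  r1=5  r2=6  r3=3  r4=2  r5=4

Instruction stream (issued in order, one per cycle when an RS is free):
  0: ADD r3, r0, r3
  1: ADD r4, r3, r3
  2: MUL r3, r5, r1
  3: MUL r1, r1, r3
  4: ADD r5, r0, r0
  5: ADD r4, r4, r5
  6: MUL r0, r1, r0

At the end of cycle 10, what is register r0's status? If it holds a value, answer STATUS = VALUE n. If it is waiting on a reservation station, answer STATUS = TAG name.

STATUS = TAG Mul1

  c1: issue ADD r3<-Add1  regs: r0:2,r1:5,r2:6,r3:Add1,r4:2,r5:4
  c2: issue ADD r4<-Add2  regs: r0:2,r1:5,r2:6,r3:Add1,r4:Add2,r5:4
  c3: CDB Add1=5; issue MUL r3<-Mul1  regs: r0:2,r1:5,r2:6,r3:Mul1,r4:Add2,r5:4
  c4: issue MUL r1<-Mul2  regs: r0:2,r1:Mul2,r2:6,r3:Mul1,r4:Add2,r5:4
  c5: CDB Add2=10; issue ADD r5<-Add1  regs: r0:2,r1:Mul2,r2:6,r3:Mul1,r4:10,r5:Add1
  c6: issue ADD r4<-Add2  regs: r0:2,r1:Mul2,r2:6,r3:Mul1,r4:Add2,r5:Add1
  c7: CDB Add1=4; stall  regs: r0:2,r1:Mul2,r2:6,r3:Mul1,r4:Add2,r5:4
  c8: CDB Mul1=20; issue MUL r0<-Mul1  regs: r0:Mul1,r1:Mul2,r2:6,r3:20,r4:Add2,r5:4
  c9: CDB Add2=14  regs: r0:Mul1,r1:Mul2,r2:6,r3:20,r4:14,r5:4
  c10: -  regs: r0:Mul1,r1:Mul2,r2:6,r3:20,r4:14,r5:4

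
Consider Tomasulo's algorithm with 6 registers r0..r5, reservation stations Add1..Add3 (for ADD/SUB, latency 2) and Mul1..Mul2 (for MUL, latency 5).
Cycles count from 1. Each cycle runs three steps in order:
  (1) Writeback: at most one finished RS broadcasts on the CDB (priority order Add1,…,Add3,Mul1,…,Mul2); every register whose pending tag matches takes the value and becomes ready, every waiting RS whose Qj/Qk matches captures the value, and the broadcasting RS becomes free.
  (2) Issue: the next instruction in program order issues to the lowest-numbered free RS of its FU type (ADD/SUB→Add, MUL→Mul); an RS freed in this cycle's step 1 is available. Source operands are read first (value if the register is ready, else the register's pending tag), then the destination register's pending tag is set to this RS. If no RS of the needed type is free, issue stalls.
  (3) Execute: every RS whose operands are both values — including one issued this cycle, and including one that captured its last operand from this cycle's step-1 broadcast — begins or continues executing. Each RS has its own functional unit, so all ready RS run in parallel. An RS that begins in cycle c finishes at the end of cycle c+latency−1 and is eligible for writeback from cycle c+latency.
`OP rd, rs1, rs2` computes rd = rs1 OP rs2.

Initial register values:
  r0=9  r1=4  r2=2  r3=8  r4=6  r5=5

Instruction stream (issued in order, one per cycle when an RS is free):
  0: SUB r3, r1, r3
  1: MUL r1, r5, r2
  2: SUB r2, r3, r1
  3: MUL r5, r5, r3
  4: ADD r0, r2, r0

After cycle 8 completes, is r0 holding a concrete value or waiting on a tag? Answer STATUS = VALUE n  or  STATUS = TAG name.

cycle 1: issue SUB r3<-Add1 // r0:9,r1:4,r2:2,r3:Add1,r4:6,r5:5
cycle 2: issue MUL r1<-Mul1 // r0:9,r1:Mul1,r2:2,r3:Add1,r4:6,r5:5
cycle 3: CDB Add1=-4; issue SUB r2<-Add1 // r0:9,r1:Mul1,r2:Add1,r3:-4,r4:6,r5:5
cycle 4: issue MUL r5<-Mul2 // r0:9,r1:Mul1,r2:Add1,r3:-4,r4:6,r5:Mul2
cycle 5: issue ADD r0<-Add2 // r0:Add2,r1:Mul1,r2:Add1,r3:-4,r4:6,r5:Mul2
cycle 6: - // r0:Add2,r1:Mul1,r2:Add1,r3:-4,r4:6,r5:Mul2
cycle 7: CDB Mul1=10 // r0:Add2,r1:10,r2:Add1,r3:-4,r4:6,r5:Mul2
cycle 8: - // r0:Add2,r1:10,r2:Add1,r3:-4,r4:6,r5:Mul2

STATUS = TAG Add2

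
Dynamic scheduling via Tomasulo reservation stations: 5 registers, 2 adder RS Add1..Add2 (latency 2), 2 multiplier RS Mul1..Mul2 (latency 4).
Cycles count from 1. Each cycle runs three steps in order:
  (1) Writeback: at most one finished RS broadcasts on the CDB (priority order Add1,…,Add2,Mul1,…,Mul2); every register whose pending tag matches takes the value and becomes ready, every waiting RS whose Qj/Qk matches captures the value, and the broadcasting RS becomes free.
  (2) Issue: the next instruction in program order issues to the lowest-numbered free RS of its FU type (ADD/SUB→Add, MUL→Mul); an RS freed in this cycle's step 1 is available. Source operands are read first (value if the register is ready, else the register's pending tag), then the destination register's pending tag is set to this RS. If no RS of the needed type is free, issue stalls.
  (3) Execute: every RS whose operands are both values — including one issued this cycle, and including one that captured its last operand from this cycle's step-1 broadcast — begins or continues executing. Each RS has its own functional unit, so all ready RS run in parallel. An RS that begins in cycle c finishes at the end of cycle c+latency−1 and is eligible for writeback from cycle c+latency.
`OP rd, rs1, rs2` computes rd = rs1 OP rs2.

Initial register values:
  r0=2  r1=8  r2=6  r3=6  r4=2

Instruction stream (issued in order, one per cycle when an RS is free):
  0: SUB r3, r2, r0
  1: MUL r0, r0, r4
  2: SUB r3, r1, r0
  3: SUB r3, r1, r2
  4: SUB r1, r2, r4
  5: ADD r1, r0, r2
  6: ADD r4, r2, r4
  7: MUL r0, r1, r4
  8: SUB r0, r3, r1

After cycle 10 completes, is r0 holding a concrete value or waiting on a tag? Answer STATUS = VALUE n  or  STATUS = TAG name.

  c1: issue SUB r3<-Add1  regs: r0:2,r1:8,r2:6,r3:Add1,r4:2
  c2: issue MUL r0<-Mul1  regs: r0:Mul1,r1:8,r2:6,r3:Add1,r4:2
  c3: CDB Add1=4; issue SUB r3<-Add1  regs: r0:Mul1,r1:8,r2:6,r3:Add1,r4:2
  c4: issue SUB r3<-Add2  regs: r0:Mul1,r1:8,r2:6,r3:Add2,r4:2
  c5: stall  regs: r0:Mul1,r1:8,r2:6,r3:Add2,r4:2
  c6: CDB Add2=2; issue SUB r1<-Add2  regs: r0:Mul1,r1:Add2,r2:6,r3:2,r4:2
  c7: CDB Mul1=4; stall  regs: r0:4,r1:Add2,r2:6,r3:2,r4:2
  c8: CDB Add2=4; issue ADD r1<-Add2  regs: r0:4,r1:Add2,r2:6,r3:2,r4:2
  c9: CDB Add1=4; issue ADD r4<-Add1  regs: r0:4,r1:Add2,r2:6,r3:2,r4:Add1
  c10: CDB Add2=10; issue MUL r0<-Mul1  regs: r0:Mul1,r1:10,r2:6,r3:2,r4:Add1

STATUS = TAG Mul1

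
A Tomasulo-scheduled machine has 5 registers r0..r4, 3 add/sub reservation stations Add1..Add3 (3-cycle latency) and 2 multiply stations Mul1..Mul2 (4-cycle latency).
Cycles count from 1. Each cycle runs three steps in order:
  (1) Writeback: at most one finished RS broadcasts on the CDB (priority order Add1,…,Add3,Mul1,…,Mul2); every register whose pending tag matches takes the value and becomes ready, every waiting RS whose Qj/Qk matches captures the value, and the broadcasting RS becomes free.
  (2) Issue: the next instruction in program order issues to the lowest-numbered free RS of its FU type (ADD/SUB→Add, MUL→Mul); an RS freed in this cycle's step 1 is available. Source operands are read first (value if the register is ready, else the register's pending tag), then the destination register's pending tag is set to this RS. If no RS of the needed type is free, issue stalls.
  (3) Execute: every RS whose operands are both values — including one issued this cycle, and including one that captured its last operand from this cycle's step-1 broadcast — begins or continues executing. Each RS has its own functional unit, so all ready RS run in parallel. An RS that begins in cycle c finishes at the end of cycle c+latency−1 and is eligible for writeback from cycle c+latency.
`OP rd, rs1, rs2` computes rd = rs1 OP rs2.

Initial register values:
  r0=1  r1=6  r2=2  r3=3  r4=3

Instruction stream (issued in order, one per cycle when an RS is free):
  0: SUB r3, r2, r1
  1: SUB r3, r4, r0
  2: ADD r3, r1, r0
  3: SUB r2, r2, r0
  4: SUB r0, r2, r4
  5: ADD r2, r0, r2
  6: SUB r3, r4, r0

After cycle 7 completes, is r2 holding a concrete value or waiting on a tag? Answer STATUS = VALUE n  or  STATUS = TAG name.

STATUS = TAG Add3

cycle 1: issue SUB r3<-Add1 // r0:1,r1:6,r2:2,r3:Add1,r4:3
cycle 2: issue SUB r3<-Add2 // r0:1,r1:6,r2:2,r3:Add2,r4:3
cycle 3: issue ADD r3<-Add3 // r0:1,r1:6,r2:2,r3:Add3,r4:3
cycle 4: CDB Add1=-4; issue SUB r2<-Add1 // r0:1,r1:6,r2:Add1,r3:Add3,r4:3
cycle 5: CDB Add2=2; issue SUB r0<-Add2 // r0:Add2,r1:6,r2:Add1,r3:Add3,r4:3
cycle 6: CDB Add3=7; issue ADD r2<-Add3 // r0:Add2,r1:6,r2:Add3,r3:7,r4:3
cycle 7: CDB Add1=1; issue SUB r3<-Add1 // r0:Add2,r1:6,r2:Add3,r3:Add1,r4:3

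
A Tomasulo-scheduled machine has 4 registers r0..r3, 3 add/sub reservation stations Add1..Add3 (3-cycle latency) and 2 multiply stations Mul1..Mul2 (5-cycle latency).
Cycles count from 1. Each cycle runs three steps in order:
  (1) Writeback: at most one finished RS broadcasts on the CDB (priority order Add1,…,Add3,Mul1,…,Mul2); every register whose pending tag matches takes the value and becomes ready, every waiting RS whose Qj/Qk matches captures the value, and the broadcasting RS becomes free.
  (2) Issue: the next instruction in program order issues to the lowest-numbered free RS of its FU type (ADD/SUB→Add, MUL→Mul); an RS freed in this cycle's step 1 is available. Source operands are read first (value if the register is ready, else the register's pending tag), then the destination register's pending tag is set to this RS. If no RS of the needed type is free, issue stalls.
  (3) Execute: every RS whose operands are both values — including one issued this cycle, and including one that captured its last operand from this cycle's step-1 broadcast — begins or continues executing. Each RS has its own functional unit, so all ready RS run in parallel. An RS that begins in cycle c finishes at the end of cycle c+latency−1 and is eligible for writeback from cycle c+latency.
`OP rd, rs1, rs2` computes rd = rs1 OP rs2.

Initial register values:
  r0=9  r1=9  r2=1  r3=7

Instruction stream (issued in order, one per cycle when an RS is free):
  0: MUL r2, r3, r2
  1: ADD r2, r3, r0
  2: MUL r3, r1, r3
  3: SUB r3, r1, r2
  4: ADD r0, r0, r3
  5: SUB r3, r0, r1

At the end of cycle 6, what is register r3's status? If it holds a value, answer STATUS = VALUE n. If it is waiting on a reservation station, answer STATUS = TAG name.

cycle 1: issue MUL r2<-Mul1 // r0:9,r1:9,r2:Mul1,r3:7
cycle 2: issue ADD r2<-Add1 // r0:9,r1:9,r2:Add1,r3:7
cycle 3: issue MUL r3<-Mul2 // r0:9,r1:9,r2:Add1,r3:Mul2
cycle 4: issue SUB r3<-Add2 // r0:9,r1:9,r2:Add1,r3:Add2
cycle 5: CDB Add1=16; issue ADD r0<-Add1 // r0:Add1,r1:9,r2:16,r3:Add2
cycle 6: CDB Mul1=7; issue SUB r3<-Add3 // r0:Add1,r1:9,r2:16,r3:Add3

STATUS = TAG Add3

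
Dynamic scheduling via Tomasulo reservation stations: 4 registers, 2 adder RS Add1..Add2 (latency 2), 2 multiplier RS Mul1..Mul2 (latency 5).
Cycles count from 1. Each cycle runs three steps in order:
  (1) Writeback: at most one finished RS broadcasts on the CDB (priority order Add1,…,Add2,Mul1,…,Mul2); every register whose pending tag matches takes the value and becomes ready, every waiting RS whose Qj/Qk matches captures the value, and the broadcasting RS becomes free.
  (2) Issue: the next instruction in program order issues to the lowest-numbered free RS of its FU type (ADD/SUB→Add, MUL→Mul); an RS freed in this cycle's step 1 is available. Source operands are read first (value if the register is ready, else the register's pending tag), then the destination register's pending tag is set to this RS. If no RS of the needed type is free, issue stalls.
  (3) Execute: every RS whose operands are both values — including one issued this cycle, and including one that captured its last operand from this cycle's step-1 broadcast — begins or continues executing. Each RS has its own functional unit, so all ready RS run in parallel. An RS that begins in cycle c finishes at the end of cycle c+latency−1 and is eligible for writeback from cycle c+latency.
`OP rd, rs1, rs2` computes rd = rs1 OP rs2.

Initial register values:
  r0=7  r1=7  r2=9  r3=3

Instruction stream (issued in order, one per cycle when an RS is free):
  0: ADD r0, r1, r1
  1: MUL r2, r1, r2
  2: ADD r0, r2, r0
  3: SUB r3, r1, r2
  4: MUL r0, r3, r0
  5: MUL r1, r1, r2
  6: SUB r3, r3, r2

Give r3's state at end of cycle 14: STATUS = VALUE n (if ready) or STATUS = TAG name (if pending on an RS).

STATUS = VALUE -119

cycle 1: issue ADD r0<-Add1 // r0:Add1,r1:7,r2:9,r3:3
cycle 2: issue MUL r2<-Mul1 // r0:Add1,r1:7,r2:Mul1,r3:3
cycle 3: CDB Add1=14; issue ADD r0<-Add1 // r0:Add1,r1:7,r2:Mul1,r3:3
cycle 4: issue SUB r3<-Add2 // r0:Add1,r1:7,r2:Mul1,r3:Add2
cycle 5: issue MUL r0<-Mul2 // r0:Mul2,r1:7,r2:Mul1,r3:Add2
cycle 6: stall // r0:Mul2,r1:7,r2:Mul1,r3:Add2
cycle 7: CDB Mul1=63; issue MUL r1<-Mul1 // r0:Mul2,r1:Mul1,r2:63,r3:Add2
cycle 8: stall // r0:Mul2,r1:Mul1,r2:63,r3:Add2
cycle 9: CDB Add1=77; issue SUB r3<-Add1 // r0:Mul2,r1:Mul1,r2:63,r3:Add1
cycle 10: CDB Add2=-56 // r0:Mul2,r1:Mul1,r2:63,r3:Add1
cycle 11: - // r0:Mul2,r1:Mul1,r2:63,r3:Add1
cycle 12: CDB Add1=-119 // r0:Mul2,r1:Mul1,r2:63,r3:-119
cycle 13: CDB Mul1=441 // r0:Mul2,r1:441,r2:63,r3:-119
cycle 14: - // r0:Mul2,r1:441,r2:63,r3:-119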